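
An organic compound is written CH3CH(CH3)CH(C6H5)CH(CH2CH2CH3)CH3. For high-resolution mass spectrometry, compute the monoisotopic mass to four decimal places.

Element totals:
  C: 15
  H: 24
Molecular formula: C15H24.
  M = 15(12.0) + 24(1.007825)
    = 180.000000 + 24.187800 = 204.187800

204.1878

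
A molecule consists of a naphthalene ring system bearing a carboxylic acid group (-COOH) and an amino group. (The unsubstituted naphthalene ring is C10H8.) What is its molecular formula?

C11H9NO2

Atom tally by fragment:
  naphthalene ring system core → C:10 H:8
  (− 2 ring H displaced by substituents)
  + COOH → C:1 H:1 O:2
  + NH2 → N:1 H:2
Element totals:
  C: 11
  H: 9
  N: 1
  O: 2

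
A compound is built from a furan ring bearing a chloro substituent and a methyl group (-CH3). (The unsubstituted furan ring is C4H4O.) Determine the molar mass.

Atom tally by fragment:
  furan ring core → C:4 H:4 O:1
  (− 2 ring H displaced by substituents)
  + Cl → Cl:1
  + CH3 → C:1 H:3
Element totals:
  C: 5
  H: 5
  Cl: 1
  O: 1
Molecular formula: C5H5ClO.
  M = 5(12.011) + 5(1.008) + 35.45 + 15.999
    = 60.055 + 5.040 + 35.450 + 15.999 = 116.544

116.54 g/mol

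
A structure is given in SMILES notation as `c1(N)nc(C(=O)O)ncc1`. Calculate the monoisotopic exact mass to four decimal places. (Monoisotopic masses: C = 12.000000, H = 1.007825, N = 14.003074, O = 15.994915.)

139.0382

Atom tally by fragment:
  pyrimidine ring core → C:4 H:4 N:2
  (− 2 ring H displaced by substituents)
  + NH2 → N:1 H:2
  + COOH → C:1 H:1 O:2
Element totals:
  C: 5
  H: 5
  N: 3
  O: 2
Molecular formula: C5H5N3O2.
  M = 5(12.0) + 5(1.007825) + 3(14.003074) + 2(15.994915)
    = 60.000000 + 5.039125 + 42.009222 + 31.989830 = 139.038177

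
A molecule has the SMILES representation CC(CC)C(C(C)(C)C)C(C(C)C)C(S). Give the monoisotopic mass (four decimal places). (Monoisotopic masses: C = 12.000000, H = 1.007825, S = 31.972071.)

Atom tally by fragment:
  CH3 → C:1 H:3
  CH(C2H5) → C:3 H:6
  CH(C(CH3)3) → C:5 H:10
  CH(CH(CH3)2) → C:4 H:8
  CH2SH → C:1 H:3 S:1
Element totals:
  C: 14
  H: 30
  S: 1
Molecular formula: C14H30S.
  M = 14(12.0) + 30(1.007825) + 31.972071
    = 168.000000 + 30.234750 + 31.972071 = 230.206821

230.2068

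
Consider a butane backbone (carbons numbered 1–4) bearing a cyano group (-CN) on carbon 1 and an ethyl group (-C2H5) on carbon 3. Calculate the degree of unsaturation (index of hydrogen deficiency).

2

Atom tally by fragment:
  NCCH2 → C:2 H:2 N:1
  CH2 → C:1 H:2
  CH(C2H5) → C:3 H:6
  CH3 → C:1 H:3
Element totals:
  C: 7
  H: 13
  N: 1
Molecular formula: C7H13N.
DoU = (2C + 2 + N − H − X) / 2 = (2·7 + 2 + 1 − 13 − 0) / 2 = 2.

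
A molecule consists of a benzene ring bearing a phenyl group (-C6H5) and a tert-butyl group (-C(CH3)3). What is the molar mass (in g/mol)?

210.32 g/mol

Atom tally by fragment:
  benzene ring core → C:6 H:6
  (− 2 ring H displaced by substituents)
  + C6H5 → C:6 H:5
  + C(CH3)3 → C:4 H:9
Element totals:
  C: 16
  H: 18
Molecular formula: C16H18.
  M = 16(12.011) + 18(1.008)
    = 192.176 + 18.144 = 210.320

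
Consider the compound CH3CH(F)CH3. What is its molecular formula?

C3H7F

Element totals:
  C: 3
  H: 7
  F: 1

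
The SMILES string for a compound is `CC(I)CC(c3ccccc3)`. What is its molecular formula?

C10H13I

Atom tally by fragment:
  CH3 → C:1 H:3
  CH(I) → C:1 H:1 I:1
  CH2 → C:1 H:2
  CH2C6H5 → C:7 H:7
Element totals:
  C: 10
  H: 13
  I: 1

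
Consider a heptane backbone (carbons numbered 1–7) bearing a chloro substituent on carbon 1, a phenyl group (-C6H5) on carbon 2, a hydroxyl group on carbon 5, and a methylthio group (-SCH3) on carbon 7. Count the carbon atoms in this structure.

14

Atom tally by fragment:
  ClCH2 → C:1 H:2 Cl:1
  CH(C6H5) → C:7 H:6
  CH2 → C:1 H:2
  CH2 → C:1 H:2
  CH(OH) → C:1 H:2 O:1
  CH2 → C:1 H:2
  CH2SCH3 → C:2 H:5 S:1
Element totals:
  C: 14
  H: 21
  Cl: 1
  O: 1
  S: 1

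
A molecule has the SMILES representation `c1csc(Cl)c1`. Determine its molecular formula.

C4H3ClS

Atom tally by fragment:
  thiophene ring core → C:4 H:4 S:1
  (− 1 ring H displaced by substituents)
  + Cl → Cl:1
Element totals:
  C: 4
  H: 3
  Cl: 1
  S: 1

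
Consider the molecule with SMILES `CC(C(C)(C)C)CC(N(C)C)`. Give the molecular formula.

C10H23N

Atom tally by fragment:
  CH3 → C:1 H:3
  CH(C(CH3)3) → C:5 H:10
  CH2 → C:1 H:2
  CH2N(CH3)2 → C:3 H:8 N:1
Element totals:
  C: 10
  H: 23
  N: 1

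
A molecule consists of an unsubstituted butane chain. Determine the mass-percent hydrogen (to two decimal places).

17.34%

Atom tally by fragment:
  CH3 → C:1 H:3
  CH2 → C:1 H:2
  CH2 → C:1 H:2
  CH3 → C:1 H:3
Element totals:
  C: 4
  H: 10
Molecular formula: C4H10.
Molar mass = 58.124 g/mol.
Mass from H: 10 × 1.008 = 10.080 g/mol.
%H = 10.080 / 58.124 × 100 = 17.34%.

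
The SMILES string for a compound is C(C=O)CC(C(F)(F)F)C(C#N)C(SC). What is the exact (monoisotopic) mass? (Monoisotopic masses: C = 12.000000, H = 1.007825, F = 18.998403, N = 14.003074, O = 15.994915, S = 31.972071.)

239.0592

Atom tally by fragment:
  OHCCH2 → C:2 H:3 O:1
  CH2 → C:1 H:2
  CH(CF3) → C:2 H:1 F:3
  CH(CN) → C:2 H:1 N:1
  CH2SCH3 → C:2 H:5 S:1
Element totals:
  C: 9
  H: 12
  F: 3
  N: 1
  O: 1
  S: 1
Molecular formula: C9H12F3NOS.
  M = 9(12.0) + 12(1.007825) + 3(18.998403) + 14.003074 + 15.994915 + 31.972071
    = 108.000000 + 12.093900 + 56.995209 + 14.003074 + 15.994915 + 31.972071 = 239.059169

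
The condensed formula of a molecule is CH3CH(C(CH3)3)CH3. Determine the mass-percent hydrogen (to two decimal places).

16.10%

Atom tally by fragment:
  CH3 → C:1 H:3
  CH(C(CH3)3) → C:5 H:10
  CH3 → C:1 H:3
Element totals:
  C: 7
  H: 16
Molecular formula: C7H16.
Molar mass = 100.205 g/mol.
Mass from H: 16 × 1.008 = 16.128 g/mol.
%H = 16.128 / 100.205 × 100 = 16.10%.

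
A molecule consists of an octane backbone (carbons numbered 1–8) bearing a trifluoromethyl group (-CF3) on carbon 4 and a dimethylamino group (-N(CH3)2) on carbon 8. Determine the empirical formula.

Atom tally by fragment:
  CH3 → C:1 H:3
  CH2 → C:1 H:2
  CH2 → C:1 H:2
  CH(CF3) → C:2 H:1 F:3
  CH2 → C:1 H:2
  CH2 → C:1 H:2
  CH2 → C:1 H:2
  CH2N(CH3)2 → C:3 H:8 N:1
Element totals:
  C: 11
  H: 22
  F: 3
  N: 1
Molecular formula: C11H22F3N.
gcd of subscripts (11, 3, 22, 1) = 1, so the empirical formula equals the molecular formula.

C11H22F3N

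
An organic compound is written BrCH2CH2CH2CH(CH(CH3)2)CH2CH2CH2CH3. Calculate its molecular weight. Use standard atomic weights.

Element totals:
  C: 11
  H: 23
  Br: 1
Molecular formula: C11H23Br.
  M = 11(12.011) + 23(1.008) + 79.904
    = 132.121 + 23.184 + 79.904 = 235.209

235.21 g/mol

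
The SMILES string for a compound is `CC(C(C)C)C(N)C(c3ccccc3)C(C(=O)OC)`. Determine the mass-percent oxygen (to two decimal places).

12.15%

Atom tally by fragment:
  CH3 → C:1 H:3
  CH(CH(CH3)2) → C:4 H:8
  CH(NH2) → C:1 H:3 N:1
  CH(C6H5) → C:7 H:6
  CH2COOCH3 → C:3 H:5 O:2
Element totals:
  C: 16
  H: 25
  N: 1
  O: 2
Molecular formula: C16H25NO2.
Molar mass = 263.381 g/mol.
Mass from O: 2 × 15.999 = 31.998 g/mol.
%O = 31.998 / 263.381 × 100 = 12.15%.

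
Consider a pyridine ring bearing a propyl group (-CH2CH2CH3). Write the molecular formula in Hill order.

Atom tally by fragment:
  pyridine ring core → C:5 H:5 N:1
  (− 1 ring H displaced by substituents)
  + CH2CH2CH3 → C:3 H:7
Element totals:
  C: 8
  H: 11
  N: 1

C8H11N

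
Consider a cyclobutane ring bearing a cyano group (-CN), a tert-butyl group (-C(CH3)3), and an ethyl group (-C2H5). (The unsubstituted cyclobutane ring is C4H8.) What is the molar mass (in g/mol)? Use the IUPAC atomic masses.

165.28 g/mol

Atom tally by fragment:
  cyclobutane ring core → C:4 H:8
  (− 3 ring H displaced by substituents)
  + CN → C:1 N:1
  + C(CH3)3 → C:4 H:9
  + C2H5 → C:2 H:5
Element totals:
  C: 11
  H: 19
  N: 1
Molecular formula: C11H19N.
  M = 11(12.011) + 19(1.008) + 14.007
    = 132.121 + 19.152 + 14.007 = 165.280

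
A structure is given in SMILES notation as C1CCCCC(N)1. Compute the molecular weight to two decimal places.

Atom tally by fragment:
  cyclohexane ring core → C:6 H:12
  (− 1 ring H displaced by substituents)
  + NH2 → N:1 H:2
Element totals:
  C: 6
  H: 13
  N: 1
Molecular formula: C6H13N.
  M = 6(12.011) + 13(1.008) + 14.007
    = 72.066 + 13.104 + 14.007 = 99.177

99.18 g/mol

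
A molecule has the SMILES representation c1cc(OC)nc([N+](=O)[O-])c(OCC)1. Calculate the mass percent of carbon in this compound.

48.49%

Atom tally by fragment:
  pyridine ring core → C:5 H:5 N:1
  (− 3 ring H displaced by substituents)
  + OCH3 → C:1 H:3 O:1
  + NO2 → N:1 O:2
  + OC2H5 → C:2 H:5 O:1
Element totals:
  C: 8
  H: 10
  N: 2
  O: 4
Molecular formula: C8H10N2O4.
Molar mass = 198.178 g/mol.
Mass from C: 8 × 12.011 = 96.088 g/mol.
%C = 96.088 / 198.178 × 100 = 48.49%.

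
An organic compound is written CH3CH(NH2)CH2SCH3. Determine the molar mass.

105.20 g/mol

Atom tally by fragment:
  CH3 → C:1 H:3
  CH(NH2) → C:1 H:3 N:1
  CH2SCH3 → C:2 H:5 S:1
Element totals:
  C: 4
  H: 11
  N: 1
  S: 1
Molecular formula: C4H11NS.
  M = 4(12.011) + 11(1.008) + 14.007 + 32.06
    = 48.044 + 11.088 + 14.007 + 32.060 = 105.199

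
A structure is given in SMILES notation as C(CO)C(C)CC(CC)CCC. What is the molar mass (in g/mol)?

172.31 g/mol

Atom tally by fragment:
  HOCH2CH2 → C:2 H:5 O:1
  CH(CH3) → C:2 H:4
  CH2 → C:1 H:2
  CH(C2H5) → C:3 H:6
  CH2 → C:1 H:2
  CH2 → C:1 H:2
  CH3 → C:1 H:3
Element totals:
  C: 11
  H: 24
  O: 1
Molecular formula: C11H24O.
  M = 11(12.011) + 24(1.008) + 15.999
    = 132.121 + 24.192 + 15.999 = 172.312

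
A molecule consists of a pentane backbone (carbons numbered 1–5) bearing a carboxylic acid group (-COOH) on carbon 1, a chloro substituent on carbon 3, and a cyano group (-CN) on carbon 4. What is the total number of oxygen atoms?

2

Atom tally by fragment:
  HOOCCH2 → C:2 H:3 O:2
  CH2 → C:1 H:2
  CH(Cl) → C:1 H:1 Cl:1
  CH(CN) → C:2 H:1 N:1
  CH3 → C:1 H:3
Element totals:
  C: 7
  H: 10
  Cl: 1
  N: 1
  O: 2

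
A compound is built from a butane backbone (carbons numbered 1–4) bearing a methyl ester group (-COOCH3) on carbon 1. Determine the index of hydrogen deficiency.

1

Atom tally by fragment:
  CH3OOCCH2 → C:3 H:5 O:2
  CH2 → C:1 H:2
  CH2 → C:1 H:2
  CH3 → C:1 H:3
Element totals:
  C: 6
  H: 12
  O: 2
Molecular formula: C6H12O2.
DoU = (2C + 2 + N − H − X) / 2 = (2·6 + 2 + 0 − 12 − 0) / 2 = 1.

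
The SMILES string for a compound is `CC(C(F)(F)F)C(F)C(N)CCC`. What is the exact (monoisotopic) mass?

201.1141

Atom tally by fragment:
  CH3 → C:1 H:3
  CH(CF3) → C:2 H:1 F:3
  CH(F) → C:1 H:1 F:1
  CH(NH2) → C:1 H:3 N:1
  CH2 → C:1 H:2
  CH2 → C:1 H:2
  CH3 → C:1 H:3
Element totals:
  C: 8
  H: 15
  F: 4
  N: 1
Molecular formula: C8H15F4N.
  M = 8(12.0) + 15(1.007825) + 4(18.998403) + 14.003074
    = 96.000000 + 15.117375 + 75.993612 + 14.003074 = 201.114061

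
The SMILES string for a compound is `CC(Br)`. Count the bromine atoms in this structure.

1

Atom tally by fragment:
  CH3 → C:1 H:3
  CH2Br → C:1 H:2 Br:1
Element totals:
  C: 2
  H: 5
  Br: 1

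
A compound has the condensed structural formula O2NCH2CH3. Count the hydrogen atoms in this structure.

5

Atom tally by fragment:
  O2NCH2 → C:1 H:2 N:1 O:2
  CH3 → C:1 H:3
Element totals:
  C: 2
  H: 5
  N: 1
  O: 2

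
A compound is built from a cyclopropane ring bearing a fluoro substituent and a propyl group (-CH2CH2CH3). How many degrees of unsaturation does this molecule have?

1

Atom tally by fragment:
  cyclopropane ring core → C:3 H:6
  (− 2 ring H displaced by substituents)
  + F → F:1
  + CH2CH2CH3 → C:3 H:7
Element totals:
  C: 6
  H: 11
  F: 1
Molecular formula: C6H11F.
DoU = (2C + 2 + N − H − X) / 2 = (2·6 + 2 + 0 − 11 − 1) / 2 = 1.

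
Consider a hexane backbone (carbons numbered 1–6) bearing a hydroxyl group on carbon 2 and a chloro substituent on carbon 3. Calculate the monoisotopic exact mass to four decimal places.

Atom tally by fragment:
  CH3 → C:1 H:3
  CH(OH) → C:1 H:2 O:1
  CH(Cl) → C:1 H:1 Cl:1
  CH2 → C:1 H:2
  CH2 → C:1 H:2
  CH3 → C:1 H:3
Element totals:
  C: 6
  H: 13
  Cl: 1
  O: 1
Molecular formula: C6H13ClO.
  M = 6(12.0) + 13(1.007825) + 34.968853 + 15.994915
    = 72.000000 + 13.101725 + 34.968853 + 15.994915 = 136.065493

136.0655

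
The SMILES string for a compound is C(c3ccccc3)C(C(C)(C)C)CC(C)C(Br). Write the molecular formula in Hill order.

C16H25Br

Atom tally by fragment:
  C6H5CH2 → C:7 H:7
  CH(C(CH3)3) → C:5 H:10
  CH2 → C:1 H:2
  CH(CH3) → C:2 H:4
  CH2Br → C:1 H:2 Br:1
Element totals:
  C: 16
  H: 25
  Br: 1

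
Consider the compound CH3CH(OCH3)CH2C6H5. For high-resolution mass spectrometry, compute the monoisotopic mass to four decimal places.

150.1045

Atom tally by fragment:
  CH3 → C:1 H:3
  CH(OCH3) → C:2 H:4 O:1
  CH2C6H5 → C:7 H:7
Element totals:
  C: 10
  H: 14
  O: 1
Molecular formula: C10H14O.
  M = 10(12.0) + 14(1.007825) + 15.994915
    = 120.000000 + 14.109550 + 15.994915 = 150.104465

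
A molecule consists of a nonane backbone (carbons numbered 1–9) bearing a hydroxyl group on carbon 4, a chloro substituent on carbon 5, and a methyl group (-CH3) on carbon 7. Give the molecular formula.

C10H21ClO

Atom tally by fragment:
  CH3 → C:1 H:3
  CH2 → C:1 H:2
  CH2 → C:1 H:2
  CH(OH) → C:1 H:2 O:1
  CH(Cl) → C:1 H:1 Cl:1
  CH2 → C:1 H:2
  CH(CH3) → C:2 H:4
  CH2 → C:1 H:2
  CH3 → C:1 H:3
Element totals:
  C: 10
  H: 21
  Cl: 1
  O: 1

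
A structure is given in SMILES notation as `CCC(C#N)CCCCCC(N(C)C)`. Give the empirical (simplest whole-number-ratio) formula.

C6H12N

Atom tally by fragment:
  CH3 → C:1 H:3
  CH2 → C:1 H:2
  CH(CN) → C:2 H:1 N:1
  CH2 → C:1 H:2
  CH2 → C:1 H:2
  CH2 → C:1 H:2
  CH2 → C:1 H:2
  CH2 → C:1 H:2
  CH2N(CH3)2 → C:3 H:8 N:1
Element totals:
  C: 12
  H: 24
  N: 2
Molecular formula: C12H24N2.
gcd of subscripts = 2; dividing each by 2:
  C: 12/2 = 6
  H: 24/2 = 12
  N: 2/2 = 1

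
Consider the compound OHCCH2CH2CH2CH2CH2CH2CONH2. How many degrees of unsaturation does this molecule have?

2

Atom tally by fragment:
  OHCCH2 → C:2 H:3 O:1
  CH2 → C:1 H:2
  CH2 → C:1 H:2
  CH2 → C:1 H:2
  CH2 → C:1 H:2
  CH2CONH2 → C:2 H:4 O:1 N:1
Element totals:
  C: 8
  H: 15
  N: 1
  O: 2
Molecular formula: C8H15NO2.
DoU = (2C + 2 + N − H − X) / 2 = (2·8 + 2 + 1 − 15 − 0) / 2 = 2.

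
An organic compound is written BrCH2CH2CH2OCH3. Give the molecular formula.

Element totals:
  C: 4
  H: 9
  Br: 1
  O: 1

C4H9BrO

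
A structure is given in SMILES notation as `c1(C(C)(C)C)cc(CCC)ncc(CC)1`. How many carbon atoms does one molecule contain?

Atom tally by fragment:
  pyridine ring core → C:5 H:5 N:1
  (− 3 ring H displaced by substituents)
  + C(CH3)3 → C:4 H:9
  + CH2CH2CH3 → C:3 H:7
  + C2H5 → C:2 H:5
Element totals:
  C: 14
  H: 23
  N: 1

14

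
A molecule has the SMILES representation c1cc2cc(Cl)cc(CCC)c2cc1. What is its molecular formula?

Atom tally by fragment:
  naphthalene ring system core → C:10 H:8
  (− 2 ring H displaced by substituents)
  + Cl → Cl:1
  + CH2CH2CH3 → C:3 H:7
Element totals:
  C: 13
  H: 13
  Cl: 1

C13H13Cl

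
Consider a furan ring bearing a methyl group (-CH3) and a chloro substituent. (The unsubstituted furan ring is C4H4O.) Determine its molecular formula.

C5H5ClO

Atom tally by fragment:
  furan ring core → C:4 H:4 O:1
  (− 2 ring H displaced by substituents)
  + CH3 → C:1 H:3
  + Cl → Cl:1
Element totals:
  C: 5
  H: 5
  Cl: 1
  O: 1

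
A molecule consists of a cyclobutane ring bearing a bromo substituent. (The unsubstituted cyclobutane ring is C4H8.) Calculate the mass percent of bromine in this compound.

Atom tally by fragment:
  cyclobutane ring core → C:4 H:8
  (− 1 ring H displaced by substituents)
  + Br → Br:1
Element totals:
  C: 4
  H: 7
  Br: 1
Molecular formula: C4H7Br.
Molar mass = 135.004 g/mol.
Mass from Br: 1 × 79.904 = 79.904 g/mol.
%Br = 79.904 / 135.004 × 100 = 59.19%.

59.19%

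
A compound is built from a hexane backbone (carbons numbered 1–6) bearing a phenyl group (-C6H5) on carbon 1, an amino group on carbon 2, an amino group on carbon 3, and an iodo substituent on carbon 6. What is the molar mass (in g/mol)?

318.20 g/mol

Atom tally by fragment:
  C6H5CH2 → C:7 H:7
  CH(NH2) → C:1 H:3 N:1
  CH(NH2) → C:1 H:3 N:1
  CH2 → C:1 H:2
  CH2 → C:1 H:2
  CH2I → C:1 H:2 I:1
Element totals:
  C: 12
  H: 19
  I: 1
  N: 2
Molecular formula: C12H19IN2.
  M = 12(12.011) + 19(1.008) + 126.904 + 2(14.007)
    = 144.132 + 19.152 + 126.904 + 28.014 = 318.202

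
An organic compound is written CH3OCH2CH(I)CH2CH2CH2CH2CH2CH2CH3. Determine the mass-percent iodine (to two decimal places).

44.66%

Atom tally by fragment:
  CH3OCH2 → C:2 H:5 O:1
  CH(I) → C:1 H:1 I:1
  CH2 → C:1 H:2
  CH2 → C:1 H:2
  CH2 → C:1 H:2
  CH2 → C:1 H:2
  CH2 → C:1 H:2
  CH2 → C:1 H:2
  CH3 → C:1 H:3
Element totals:
  C: 10
  H: 21
  I: 1
  O: 1
Molecular formula: C10H21IO.
Molar mass = 284.181 g/mol.
Mass from I: 1 × 126.904 = 126.904 g/mol.
%I = 126.904 / 284.181 × 100 = 44.66%.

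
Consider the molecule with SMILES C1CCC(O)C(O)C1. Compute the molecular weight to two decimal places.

116.16 g/mol

Atom tally by fragment:
  cyclohexane ring core → C:6 H:12
  (− 2 ring H displaced by substituents)
  + OH → O:1 H:1
  + OH → O:1 H:1
Element totals:
  C: 6
  H: 12
  O: 2
Molecular formula: C6H12O2.
  M = 6(12.011) + 12(1.008) + 2(15.999)
    = 72.066 + 12.096 + 31.998 = 116.160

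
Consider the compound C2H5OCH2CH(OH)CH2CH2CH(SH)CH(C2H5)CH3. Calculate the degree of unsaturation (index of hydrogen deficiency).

Element totals:
  C: 11
  H: 24
  O: 2
  S: 1
Molecular formula: C11H24O2S.
DoU = (2C + 2 + N − H − X) / 2 = (2·11 + 2 + 0 − 24 − 0) / 2 = 0.

0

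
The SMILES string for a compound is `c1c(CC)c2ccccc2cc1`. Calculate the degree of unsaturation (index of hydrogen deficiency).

7

Atom tally by fragment:
  naphthalene ring system core → C:10 H:8
  (− 1 ring H displaced by substituents)
  + C2H5 → C:2 H:5
Element totals:
  C: 12
  H: 12
Molecular formula: C12H12.
DoU = (2C + 2 + N − H − X) / 2 = (2·12 + 2 + 0 − 12 − 0) / 2 = 7.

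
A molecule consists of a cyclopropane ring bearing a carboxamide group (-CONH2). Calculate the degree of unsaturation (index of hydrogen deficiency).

2

Atom tally by fragment:
  cyclopropane ring core → C:3 H:6
  (− 1 ring H displaced by substituents)
  + CONH2 → C:1 H:2 O:1 N:1
Element totals:
  C: 4
  H: 7
  N: 1
  O: 1
Molecular formula: C4H7NO.
DoU = (2C + 2 + N − H − X) / 2 = (2·4 + 2 + 1 − 7 − 0) / 2 = 2.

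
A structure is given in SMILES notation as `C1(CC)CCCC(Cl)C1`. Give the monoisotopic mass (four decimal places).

146.0862

Atom tally by fragment:
  cyclohexane ring core → C:6 H:12
  (− 2 ring H displaced by substituents)
  + C2H5 → C:2 H:5
  + Cl → Cl:1
Element totals:
  C: 8
  H: 15
  Cl: 1
Molecular formula: C8H15Cl.
  M = 8(12.0) + 15(1.007825) + 34.968853
    = 96.000000 + 15.117375 + 34.968853 = 146.086228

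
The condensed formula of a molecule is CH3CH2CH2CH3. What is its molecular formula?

C4H10

Element totals:
  C: 4
  H: 10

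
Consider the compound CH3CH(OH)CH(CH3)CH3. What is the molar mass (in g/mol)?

88.15 g/mol

Element totals:
  C: 5
  H: 12
  O: 1
Molecular formula: C5H12O.
  M = 5(12.011) + 12(1.008) + 15.999
    = 60.055 + 12.096 + 15.999 = 88.150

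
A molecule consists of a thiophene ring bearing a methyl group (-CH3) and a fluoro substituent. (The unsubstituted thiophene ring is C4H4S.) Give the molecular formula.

C5H5FS

Atom tally by fragment:
  thiophene ring core → C:4 H:4 S:1
  (− 2 ring H displaced by substituents)
  + CH3 → C:1 H:3
  + F → F:1
Element totals:
  C: 5
  H: 5
  F: 1
  S: 1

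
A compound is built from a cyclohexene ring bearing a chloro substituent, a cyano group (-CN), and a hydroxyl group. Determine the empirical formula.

C7H8ClNO

Atom tally by fragment:
  cyclohexene ring core → C:6 H:10
  (− 3 ring H displaced by substituents)
  + Cl → Cl:1
  + CN → C:1 N:1
  + OH → O:1 H:1
Element totals:
  C: 7
  H: 8
  Cl: 1
  N: 1
  O: 1
Molecular formula: C7H8ClNO.
gcd of subscripts (7, 1, 8, 1, 1) = 1, so the empirical formula equals the molecular formula.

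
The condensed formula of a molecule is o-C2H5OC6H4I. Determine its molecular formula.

Atom tally by fragment:
  benzene ring core → C:6 H:6
  (− 2 ring H displaced by substituents)
  + OC2H5 → C:2 H:5 O:1
  + I → I:1
Element totals:
  C: 8
  H: 9
  I: 1
  O: 1

C8H9IO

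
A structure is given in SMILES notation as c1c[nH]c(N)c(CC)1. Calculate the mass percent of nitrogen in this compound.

Atom tally by fragment:
  pyrrole ring core → C:4 H:5 N:1
  (− 2 ring H displaced by substituents)
  + NH2 → N:1 H:2
  + C2H5 → C:2 H:5
Element totals:
  C: 6
  H: 10
  N: 2
Molecular formula: C6H10N2.
Molar mass = 110.160 g/mol.
Mass from N: 2 × 14.007 = 28.014 g/mol.
%N = 28.014 / 110.160 × 100 = 25.43%.

25.43%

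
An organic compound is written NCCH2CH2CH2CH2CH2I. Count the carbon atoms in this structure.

6

Atom tally by fragment:
  NCCH2 → C:2 H:2 N:1
  CH2 → C:1 H:2
  CH2 → C:1 H:2
  CH2 → C:1 H:2
  CH2I → C:1 H:2 I:1
Element totals:
  C: 6
  H: 10
  I: 1
  N: 1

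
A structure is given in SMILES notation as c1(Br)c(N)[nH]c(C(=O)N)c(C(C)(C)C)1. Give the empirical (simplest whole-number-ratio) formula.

Atom tally by fragment:
  pyrrole ring core → C:4 H:5 N:1
  (− 4 ring H displaced by substituents)
  + Br → Br:1
  + NH2 → N:1 H:2
  + CONH2 → C:1 H:2 O:1 N:1
  + C(CH3)3 → C:4 H:9
Element totals:
  C: 9
  H: 14
  Br: 1
  N: 3
  O: 1
Molecular formula: C9H14BrN3O.
gcd of subscripts (1, 9, 14, 3, 1) = 1, so the empirical formula equals the molecular formula.

C9H14BrN3O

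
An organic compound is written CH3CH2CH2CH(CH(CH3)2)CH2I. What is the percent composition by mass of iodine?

Atom tally by fragment:
  CH3 → C:1 H:3
  CH2 → C:1 H:2
  CH2 → C:1 H:2
  CH(CH(CH3)2) → C:4 H:8
  CH2I → C:1 H:2 I:1
Element totals:
  C: 8
  H: 17
  I: 1
Molecular formula: C8H17I.
Molar mass = 240.128 g/mol.
Mass from I: 1 × 126.904 = 126.904 g/mol.
%I = 126.904 / 240.128 × 100 = 52.85%.

52.85%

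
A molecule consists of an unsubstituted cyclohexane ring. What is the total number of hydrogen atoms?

12

Atom tally by fragment:
  cyclohexane ring core → C:6 H:12
Element totals:
  C: 6
  H: 12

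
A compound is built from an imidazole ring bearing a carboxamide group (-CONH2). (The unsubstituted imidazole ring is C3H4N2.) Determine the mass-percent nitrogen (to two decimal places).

37.82%

Atom tally by fragment:
  imidazole ring core → C:3 H:4 N:2
  (− 1 ring H displaced by substituents)
  + CONH2 → C:1 H:2 O:1 N:1
Element totals:
  C: 4
  H: 5
  N: 3
  O: 1
Molecular formula: C4H5N3O.
Molar mass = 111.104 g/mol.
Mass from N: 3 × 14.007 = 42.021 g/mol.
%N = 42.021 / 111.104 × 100 = 37.82%.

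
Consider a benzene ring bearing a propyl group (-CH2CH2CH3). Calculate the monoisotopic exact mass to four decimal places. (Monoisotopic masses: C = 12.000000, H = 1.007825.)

120.0939

Atom tally by fragment:
  benzene ring core → C:6 H:6
  (− 1 ring H displaced by substituents)
  + CH2CH2CH3 → C:3 H:7
Element totals:
  C: 9
  H: 12
Molecular formula: C9H12.
  M = 9(12.0) + 12(1.007825)
    = 108.000000 + 12.093900 = 120.093900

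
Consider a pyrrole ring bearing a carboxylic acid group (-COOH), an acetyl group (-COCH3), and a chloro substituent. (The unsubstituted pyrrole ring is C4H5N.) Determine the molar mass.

187.58 g/mol

Atom tally by fragment:
  pyrrole ring core → C:4 H:5 N:1
  (− 3 ring H displaced by substituents)
  + COOH → C:1 H:1 O:2
  + COCH3 → C:2 H:3 O:1
  + Cl → Cl:1
Element totals:
  C: 7
  H: 6
  Cl: 1
  N: 1
  O: 3
Molecular formula: C7H6ClNO3.
  M = 7(12.011) + 6(1.008) + 35.45 + 14.007 + 3(15.999)
    = 84.077 + 6.048 + 35.450 + 14.007 + 47.997 = 187.579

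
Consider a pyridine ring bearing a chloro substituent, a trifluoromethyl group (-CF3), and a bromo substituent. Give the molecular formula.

Atom tally by fragment:
  pyridine ring core → C:5 H:5 N:1
  (− 3 ring H displaced by substituents)
  + Cl → Cl:1
  + CF3 → C:1 F:3
  + Br → Br:1
Element totals:
  C: 6
  H: 2
  Br: 1
  Cl: 1
  F: 3
  N: 1

C6H2BrClF3N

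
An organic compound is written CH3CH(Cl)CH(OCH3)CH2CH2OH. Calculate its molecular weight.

Element totals:
  C: 6
  H: 13
  Cl: 1
  O: 2
Molecular formula: C6H13ClO2.
  M = 6(12.011) + 13(1.008) + 35.45 + 2(15.999)
    = 72.066 + 13.104 + 35.450 + 31.998 = 152.618

152.62 g/mol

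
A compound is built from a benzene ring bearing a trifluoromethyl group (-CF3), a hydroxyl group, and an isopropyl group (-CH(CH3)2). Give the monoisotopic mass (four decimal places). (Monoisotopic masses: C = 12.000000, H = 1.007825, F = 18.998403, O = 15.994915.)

204.0762

Atom tally by fragment:
  benzene ring core → C:6 H:6
  (− 3 ring H displaced by substituents)
  + CF3 → C:1 F:3
  + OH → O:1 H:1
  + CH(CH3)2 → C:3 H:7
Element totals:
  C: 10
  H: 11
  F: 3
  O: 1
Molecular formula: C10H11F3O.
  M = 10(12.0) + 11(1.007825) + 3(18.998403) + 15.994915
    = 120.000000 + 11.086075 + 56.995209 + 15.994915 = 204.076199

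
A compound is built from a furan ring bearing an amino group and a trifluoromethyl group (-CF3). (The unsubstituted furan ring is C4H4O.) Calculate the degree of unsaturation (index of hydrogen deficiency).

Atom tally by fragment:
  furan ring core → C:4 H:4 O:1
  (− 2 ring H displaced by substituents)
  + NH2 → N:1 H:2
  + CF3 → C:1 F:3
Element totals:
  C: 5
  H: 4
  F: 3
  N: 1
  O: 1
Molecular formula: C5H4F3NO.
DoU = (2C + 2 + N − H − X) / 2 = (2·5 + 2 + 1 − 4 − 3) / 2 = 3.

3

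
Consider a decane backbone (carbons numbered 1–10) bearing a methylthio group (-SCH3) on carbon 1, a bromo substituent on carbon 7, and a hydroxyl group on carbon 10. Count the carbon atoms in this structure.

Atom tally by fragment:
  CH3SCH2 → C:2 H:5 S:1
  CH2 → C:1 H:2
  CH2 → C:1 H:2
  CH2 → C:1 H:2
  CH2 → C:1 H:2
  CH2 → C:1 H:2
  CH(Br) → C:1 H:1 Br:1
  CH2 → C:1 H:2
  CH2 → C:1 H:2
  CH2OH → C:1 H:3 O:1
Element totals:
  C: 11
  H: 23
  Br: 1
  O: 1
  S: 1

11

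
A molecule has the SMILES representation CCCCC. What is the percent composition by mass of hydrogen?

Atom tally by fragment:
  CH3 → C:1 H:3
  CH2 → C:1 H:2
  CH2 → C:1 H:2
  CH2 → C:1 H:2
  CH3 → C:1 H:3
Element totals:
  C: 5
  H: 12
Molecular formula: C5H12.
Molar mass = 72.151 g/mol.
Mass from H: 12 × 1.008 = 12.096 g/mol.
%H = 12.096 / 72.151 × 100 = 16.76%.

16.76%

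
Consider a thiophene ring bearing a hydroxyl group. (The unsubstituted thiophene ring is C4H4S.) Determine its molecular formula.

Atom tally by fragment:
  thiophene ring core → C:4 H:4 S:1
  (− 1 ring H displaced by substituents)
  + OH → O:1 H:1
Element totals:
  C: 4
  H: 4
  O: 1
  S: 1

C4H4OS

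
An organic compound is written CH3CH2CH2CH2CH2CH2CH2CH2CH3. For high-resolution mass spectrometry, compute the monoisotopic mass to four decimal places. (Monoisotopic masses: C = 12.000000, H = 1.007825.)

128.1565

Atom tally by fragment:
  CH3 → C:1 H:3
  CH2 → C:1 H:2
  CH2 → C:1 H:2
  CH2 → C:1 H:2
  CH2 → C:1 H:2
  CH2 → C:1 H:2
  CH2 → C:1 H:2
  CH2 → C:1 H:2
  CH3 → C:1 H:3
Element totals:
  C: 9
  H: 20
Molecular formula: C9H20.
  M = 9(12.0) + 20(1.007825)
    = 108.000000 + 20.156500 = 128.156500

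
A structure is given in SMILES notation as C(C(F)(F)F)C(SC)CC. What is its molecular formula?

Atom tally by fragment:
  F3CCH2 → C:2 H:2 F:3
  CH(SCH3) → C:2 H:4 S:1
  CH2 → C:1 H:2
  CH3 → C:1 H:3
Element totals:
  C: 6
  H: 11
  F: 3
  S: 1

C6H11F3S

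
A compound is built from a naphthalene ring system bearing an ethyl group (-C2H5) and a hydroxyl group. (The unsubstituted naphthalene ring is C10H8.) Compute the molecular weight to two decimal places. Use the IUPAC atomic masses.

Atom tally by fragment:
  naphthalene ring system core → C:10 H:8
  (− 2 ring H displaced by substituents)
  + C2H5 → C:2 H:5
  + OH → O:1 H:1
Element totals:
  C: 12
  H: 12
  O: 1
Molecular formula: C12H12O.
  M = 12(12.011) + 12(1.008) + 15.999
    = 144.132 + 12.096 + 15.999 = 172.227

172.23 g/mol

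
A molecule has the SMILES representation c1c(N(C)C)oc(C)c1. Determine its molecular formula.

Atom tally by fragment:
  furan ring core → C:4 H:4 O:1
  (− 2 ring H displaced by substituents)
  + N(CH3)2 → N:1 C:2 H:6
  + CH3 → C:1 H:3
Element totals:
  C: 7
  H: 11
  N: 1
  O: 1

C7H11NO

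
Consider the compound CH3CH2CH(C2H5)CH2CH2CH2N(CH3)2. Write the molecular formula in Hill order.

C10H23N

Atom tally by fragment:
  CH3 → C:1 H:3
  CH2 → C:1 H:2
  CH(C2H5) → C:3 H:6
  CH2 → C:1 H:2
  CH2 → C:1 H:2
  CH2N(CH3)2 → C:3 H:8 N:1
Element totals:
  C: 10
  H: 23
  N: 1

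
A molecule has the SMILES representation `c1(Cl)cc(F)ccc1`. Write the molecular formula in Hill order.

C6H4ClF

Atom tally by fragment:
  benzene ring core → C:6 H:6
  (− 2 ring H displaced by substituents)
  + Cl → Cl:1
  + F → F:1
Element totals:
  C: 6
  H: 4
  Cl: 1
  F: 1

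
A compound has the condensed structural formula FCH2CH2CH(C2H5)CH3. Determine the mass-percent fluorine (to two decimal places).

18.24%

Atom tally by fragment:
  FCH2 → C:1 H:2 F:1
  CH2 → C:1 H:2
  CH(C2H5) → C:3 H:6
  CH3 → C:1 H:3
Element totals:
  C: 6
  H: 13
  F: 1
Molecular formula: C6H13F.
Molar mass = 104.168 g/mol.
Mass from F: 1 × 18.998 = 18.998 g/mol.
%F = 18.998 / 104.168 × 100 = 18.24%.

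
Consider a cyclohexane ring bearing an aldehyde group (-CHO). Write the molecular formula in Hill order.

Atom tally by fragment:
  cyclohexane ring core → C:6 H:12
  (− 1 ring H displaced by substituents)
  + CHO → C:1 H:1 O:1
Element totals:
  C: 7
  H: 12
  O: 1

C7H12O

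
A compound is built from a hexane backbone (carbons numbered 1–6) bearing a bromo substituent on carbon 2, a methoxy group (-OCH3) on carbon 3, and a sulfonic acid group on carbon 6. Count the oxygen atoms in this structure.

4

Atom tally by fragment:
  CH3 → C:1 H:3
  CH(Br) → C:1 H:1 Br:1
  CH(OCH3) → C:2 H:4 O:1
  CH2 → C:1 H:2
  CH2 → C:1 H:2
  CH2SO3H → C:1 H:3 S:1 O:3
Element totals:
  C: 7
  H: 15
  Br: 1
  O: 4
  S: 1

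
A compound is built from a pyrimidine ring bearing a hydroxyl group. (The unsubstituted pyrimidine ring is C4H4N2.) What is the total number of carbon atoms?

Atom tally by fragment:
  pyrimidine ring core → C:4 H:4 N:2
  (− 1 ring H displaced by substituents)
  + OH → O:1 H:1
Element totals:
  C: 4
  H: 4
  N: 2
  O: 1

4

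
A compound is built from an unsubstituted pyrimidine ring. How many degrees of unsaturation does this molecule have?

4

Atom tally by fragment:
  pyrimidine ring core → C:4 H:4 N:2
Element totals:
  C: 4
  H: 4
  N: 2
Molecular formula: C4H4N2.
DoU = (2C + 2 + N − H − X) / 2 = (2·4 + 2 + 2 − 4 − 0) / 2 = 4.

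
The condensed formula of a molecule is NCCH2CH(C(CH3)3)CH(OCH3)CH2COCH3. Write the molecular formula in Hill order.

Atom tally by fragment:
  NCCH2 → C:2 H:2 N:1
  CH(C(CH3)3) → C:5 H:10
  CH(OCH3) → C:2 H:4 O:1
  CH2COCH3 → C:3 H:5 O:1
Element totals:
  C: 12
  H: 21
  N: 1
  O: 2

C12H21NO2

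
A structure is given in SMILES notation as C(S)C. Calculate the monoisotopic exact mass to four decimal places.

Atom tally by fragment:
  HSCH2 → C:1 H:3 S:1
  CH3 → C:1 H:3
Element totals:
  C: 2
  H: 6
  S: 1
Molecular formula: C2H6S.
  M = 2(12.0) + 6(1.007825) + 31.972071
    = 24.000000 + 6.046950 + 31.972071 = 62.019021

62.0190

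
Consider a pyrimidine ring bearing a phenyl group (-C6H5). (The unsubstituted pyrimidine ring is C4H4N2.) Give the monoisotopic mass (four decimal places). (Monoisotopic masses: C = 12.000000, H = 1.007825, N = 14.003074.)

156.0687

Atom tally by fragment:
  pyrimidine ring core → C:4 H:4 N:2
  (− 1 ring H displaced by substituents)
  + C6H5 → C:6 H:5
Element totals:
  C: 10
  H: 8
  N: 2
Molecular formula: C10H8N2.
  M = 10(12.0) + 8(1.007825) + 2(14.003074)
    = 120.000000 + 8.062600 + 28.006148 = 156.068748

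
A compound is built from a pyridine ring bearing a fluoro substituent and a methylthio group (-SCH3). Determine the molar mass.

143.18 g/mol

Atom tally by fragment:
  pyridine ring core → C:5 H:5 N:1
  (− 2 ring H displaced by substituents)
  + F → F:1
  + SCH3 → C:1 H:3 S:1
Element totals:
  C: 6
  H: 6
  F: 1
  N: 1
  S: 1
Molecular formula: C6H6FNS.
  M = 6(12.011) + 6(1.008) + 18.998 + 14.007 + 32.06
    = 72.066 + 6.048 + 18.998 + 14.007 + 32.060 = 143.179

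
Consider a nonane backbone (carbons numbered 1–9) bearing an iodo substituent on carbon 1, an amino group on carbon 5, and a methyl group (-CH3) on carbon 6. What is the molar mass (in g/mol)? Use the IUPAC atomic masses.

Atom tally by fragment:
  ICH2 → C:1 H:2 I:1
  CH2 → C:1 H:2
  CH2 → C:1 H:2
  CH2 → C:1 H:2
  CH(NH2) → C:1 H:3 N:1
  CH(CH3) → C:2 H:4
  CH2 → C:1 H:2
  CH2 → C:1 H:2
  CH3 → C:1 H:3
Element totals:
  C: 10
  H: 22
  I: 1
  N: 1
Molecular formula: C10H22IN.
  M = 10(12.011) + 22(1.008) + 126.904 + 14.007
    = 120.110 + 22.176 + 126.904 + 14.007 = 283.197

283.20 g/mol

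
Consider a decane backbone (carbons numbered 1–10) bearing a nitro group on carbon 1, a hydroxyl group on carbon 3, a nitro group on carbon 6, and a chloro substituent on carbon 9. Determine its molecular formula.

Atom tally by fragment:
  O2NCH2 → C:1 H:2 N:1 O:2
  CH2 → C:1 H:2
  CH(OH) → C:1 H:2 O:1
  CH2 → C:1 H:2
  CH2 → C:1 H:2
  CH(NO2) → C:1 H:1 N:1 O:2
  CH2 → C:1 H:2
  CH2 → C:1 H:2
  CH(Cl) → C:1 H:1 Cl:1
  CH3 → C:1 H:3
Element totals:
  C: 10
  H: 19
  Cl: 1
  N: 2
  O: 5

C10H19ClN2O5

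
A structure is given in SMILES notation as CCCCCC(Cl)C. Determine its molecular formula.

C7H15Cl

Atom tally by fragment:
  CH3 → C:1 H:3
  CH2 → C:1 H:2
  CH2 → C:1 H:2
  CH2 → C:1 H:2
  CH2 → C:1 H:2
  CH(Cl) → C:1 H:1 Cl:1
  CH3 → C:1 H:3
Element totals:
  C: 7
  H: 15
  Cl: 1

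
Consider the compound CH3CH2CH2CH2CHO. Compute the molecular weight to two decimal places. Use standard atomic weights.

Element totals:
  C: 5
  H: 10
  O: 1
Molecular formula: C5H10O.
  M = 5(12.011) + 10(1.008) + 15.999
    = 60.055 + 10.080 + 15.999 = 86.134

86.13 g/mol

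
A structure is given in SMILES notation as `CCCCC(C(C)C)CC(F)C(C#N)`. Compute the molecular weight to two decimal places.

Atom tally by fragment:
  CH3 → C:1 H:3
  CH2 → C:1 H:2
  CH2 → C:1 H:2
  CH2 → C:1 H:2
  CH(CH(CH3)2) → C:4 H:8
  CH2 → C:1 H:2
  CH(F) → C:1 H:1 F:1
  CH2CN → C:2 H:2 N:1
Element totals:
  C: 12
  H: 22
  F: 1
  N: 1
Molecular formula: C12H22FN.
  M = 12(12.011) + 22(1.008) + 18.998 + 14.007
    = 144.132 + 22.176 + 18.998 + 14.007 = 199.313

199.31 g/mol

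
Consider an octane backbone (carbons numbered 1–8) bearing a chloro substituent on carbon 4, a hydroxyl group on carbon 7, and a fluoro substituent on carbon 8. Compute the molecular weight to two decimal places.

Atom tally by fragment:
  CH3 → C:1 H:3
  CH2 → C:1 H:2
  CH2 → C:1 H:2
  CH(Cl) → C:1 H:1 Cl:1
  CH2 → C:1 H:2
  CH2 → C:1 H:2
  CH(OH) → C:1 H:2 O:1
  CH2F → C:1 H:2 F:1
Element totals:
  C: 8
  H: 16
  Cl: 1
  F: 1
  O: 1
Molecular formula: C8H16ClFO.
  M = 8(12.011) + 16(1.008) + 35.45 + 18.998 + 15.999
    = 96.088 + 16.128 + 35.450 + 18.998 + 15.999 = 182.663

182.66 g/mol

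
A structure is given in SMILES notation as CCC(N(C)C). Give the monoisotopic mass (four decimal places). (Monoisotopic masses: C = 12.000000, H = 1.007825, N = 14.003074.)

87.1048

Atom tally by fragment:
  CH3 → C:1 H:3
  CH2 → C:1 H:2
  CH2N(CH3)2 → C:3 H:8 N:1
Element totals:
  C: 5
  H: 13
  N: 1
Molecular formula: C5H13N.
  M = 5(12.0) + 13(1.007825) + 14.003074
    = 60.000000 + 13.101725 + 14.003074 = 87.104799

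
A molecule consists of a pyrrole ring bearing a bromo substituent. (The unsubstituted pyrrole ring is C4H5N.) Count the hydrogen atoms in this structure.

Atom tally by fragment:
  pyrrole ring core → C:4 H:5 N:1
  (− 1 ring H displaced by substituents)
  + Br → Br:1
Element totals:
  C: 4
  H: 4
  Br: 1
  N: 1

4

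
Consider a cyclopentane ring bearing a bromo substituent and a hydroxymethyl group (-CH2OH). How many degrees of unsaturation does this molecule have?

1

Atom tally by fragment:
  cyclopentane ring core → C:5 H:10
  (− 2 ring H displaced by substituents)
  + Br → Br:1
  + CH2OH → C:1 H:3 O:1
Element totals:
  C: 6
  H: 11
  Br: 1
  O: 1
Molecular formula: C6H11BrO.
DoU = (2C + 2 + N − H − X) / 2 = (2·6 + 2 + 0 − 11 − 1) / 2 = 1.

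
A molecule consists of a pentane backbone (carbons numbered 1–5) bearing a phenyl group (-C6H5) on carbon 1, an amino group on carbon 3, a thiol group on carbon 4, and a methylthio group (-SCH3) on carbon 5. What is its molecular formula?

C12H19NS2

Atom tally by fragment:
  C6H5CH2 → C:7 H:7
  CH2 → C:1 H:2
  CH(NH2) → C:1 H:3 N:1
  CH(SH) → C:1 H:2 S:1
  CH2SCH3 → C:2 H:5 S:1
Element totals:
  C: 12
  H: 19
  N: 1
  S: 2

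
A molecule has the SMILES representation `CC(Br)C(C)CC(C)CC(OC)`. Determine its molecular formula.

C10H21BrO

Atom tally by fragment:
  CH3 → C:1 H:3
  CH(Br) → C:1 H:1 Br:1
  CH(CH3) → C:2 H:4
  CH2 → C:1 H:2
  CH(CH3) → C:2 H:4
  CH2 → C:1 H:2
  CH2OCH3 → C:2 H:5 O:1
Element totals:
  C: 10
  H: 21
  Br: 1
  O: 1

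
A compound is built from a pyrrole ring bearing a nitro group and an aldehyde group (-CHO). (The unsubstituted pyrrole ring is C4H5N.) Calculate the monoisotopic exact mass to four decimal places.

Atom tally by fragment:
  pyrrole ring core → C:4 H:5 N:1
  (− 2 ring H displaced by substituents)
  + NO2 → N:1 O:2
  + CHO → C:1 H:1 O:1
Element totals:
  C: 5
  H: 4
  N: 2
  O: 3
Molecular formula: C5H4N2O3.
  M = 5(12.0) + 4(1.007825) + 2(14.003074) + 3(15.994915)
    = 60.000000 + 4.031300 + 28.006148 + 47.984745 = 140.022193

140.0222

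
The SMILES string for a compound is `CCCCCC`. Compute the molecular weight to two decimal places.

86.18 g/mol

Atom tally by fragment:
  CH3 → C:1 H:3
  CH2 → C:1 H:2
  CH2 → C:1 H:2
  CH2 → C:1 H:2
  CH2 → C:1 H:2
  CH3 → C:1 H:3
Element totals:
  C: 6
  H: 14
Molecular formula: C6H14.
  M = 6(12.011) + 14(1.008)
    = 72.066 + 14.112 = 86.178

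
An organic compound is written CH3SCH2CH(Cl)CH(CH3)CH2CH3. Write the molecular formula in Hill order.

C7H15ClS

Element totals:
  C: 7
  H: 15
  Cl: 1
  S: 1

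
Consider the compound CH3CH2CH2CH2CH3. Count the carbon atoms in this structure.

Atom tally by fragment:
  CH3 → C:1 H:3
  CH2 → C:1 H:2
  CH2 → C:1 H:2
  CH2 → C:1 H:2
  CH3 → C:1 H:3
Element totals:
  C: 5
  H: 12

5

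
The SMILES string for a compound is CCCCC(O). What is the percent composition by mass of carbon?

68.13%

Atom tally by fragment:
  CH3 → C:1 H:3
  CH2 → C:1 H:2
  CH2 → C:1 H:2
  CH2 → C:1 H:2
  CH2OH → C:1 H:3 O:1
Element totals:
  C: 5
  H: 12
  O: 1
Molecular formula: C5H12O.
Molar mass = 88.150 g/mol.
Mass from C: 5 × 12.011 = 60.055 g/mol.
%C = 60.055 / 88.150 × 100 = 68.13%.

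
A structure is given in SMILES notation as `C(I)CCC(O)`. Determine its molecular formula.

C4H9IO

Atom tally by fragment:
  ICH2 → C:1 H:2 I:1
  CH2 → C:1 H:2
  CH2 → C:1 H:2
  CH2OH → C:1 H:3 O:1
Element totals:
  C: 4
  H: 9
  I: 1
  O: 1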